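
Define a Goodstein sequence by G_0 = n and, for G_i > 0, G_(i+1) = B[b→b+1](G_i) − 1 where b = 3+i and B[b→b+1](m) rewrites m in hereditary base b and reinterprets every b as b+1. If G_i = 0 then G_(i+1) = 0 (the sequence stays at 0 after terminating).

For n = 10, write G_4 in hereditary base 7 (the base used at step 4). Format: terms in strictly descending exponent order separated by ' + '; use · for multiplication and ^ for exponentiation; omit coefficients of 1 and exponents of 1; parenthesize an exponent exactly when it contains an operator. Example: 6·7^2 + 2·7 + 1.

step 0: 10 = 3^2 + 1; sub 4 for 3: 4^2 + 1; = 17; G_1 = 17−1 = 16
step 1: 16 = 4^2; sub 5 for 4: 5^2; = 25; G_2 = 25−1 = 24
step 2: 24 = 4·5 + 4; sub 6 for 5: 4·6 + 4; = 28; G_3 = 28−1 = 27
step 3: 27 = 4·6 + 3; sub 7 for 6: 4·7 + 3; = 31; G_4 = 31−1 = 30
step 4: 30 = 4·7 + 2; sub 8 for 7: 4·8 + 2; = 34; G_5 = 34−1 = 33

4·7 + 2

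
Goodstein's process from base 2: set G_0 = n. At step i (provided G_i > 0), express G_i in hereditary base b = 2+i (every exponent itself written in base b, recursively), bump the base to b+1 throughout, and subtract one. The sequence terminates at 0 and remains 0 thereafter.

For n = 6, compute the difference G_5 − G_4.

step 0: 6 = 2^2 + 2; sub 3 for 2: 3^3 + 3; = 30; G_1 = 30−1 = 29
step 1: 29 = 3^3 + 2; sub 4 for 3: 4^4 + 2; = 258; G_2 = 258−1 = 257
step 2: 257 = 4^4 + 1; sub 5 for 4: 5^5 + 1; = 3126; G_3 = 3126−1 = 3125
step 3: 3125 = 5^5; sub 6 for 5: 6^6; = 46656; G_4 = 46656−1 = 46655
step 4: 46655 = 5·6^5 + 5·6^4 + 5·6^3 + 5·6^2 + 5·6 + 5; sub 7 for 6: 5·7^5 + 5·7^4 + 5·7^3 + 5·7^2 + 5·7 + 5; = 98040; G_5 = 98040−1 = 98039

51384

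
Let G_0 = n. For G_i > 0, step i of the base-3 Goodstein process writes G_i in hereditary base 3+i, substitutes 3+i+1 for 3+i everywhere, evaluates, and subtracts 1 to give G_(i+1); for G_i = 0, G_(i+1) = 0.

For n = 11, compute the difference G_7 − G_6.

11 —HB3→ 3^2 + 2 —bump→ 4^2 + 2 = 18 —(−1)→ 17
17 —HB4→ 4^2 + 1 —bump→ 5^2 + 1 = 26 —(−1)→ 25
25 —HB5→ 5^2 —bump→ 6^2 = 36 —(−1)→ 35
35 —HB6→ 5·6 + 5 —bump→ 5·7 + 5 = 40 —(−1)→ 39
39 —HB7→ 5·7 + 4 —bump→ 5·8 + 4 = 44 —(−1)→ 43
43 —HB8→ 5·8 + 3 —bump→ 5·9 + 3 = 48 —(−1)→ 47
47 —HB9→ 5·9 + 2 —bump→ 5·10 + 2 = 52 —(−1)→ 51

4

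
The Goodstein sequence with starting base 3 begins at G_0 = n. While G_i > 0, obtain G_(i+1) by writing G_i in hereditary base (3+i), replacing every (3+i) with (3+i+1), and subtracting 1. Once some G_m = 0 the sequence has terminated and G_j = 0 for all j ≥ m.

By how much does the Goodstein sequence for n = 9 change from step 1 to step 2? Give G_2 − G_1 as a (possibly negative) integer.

base 3: 9 = 3^2; at 4: 4^2 = 16; next = 15
base 4: 15 = 3·4 + 3; at 5: 3·5 + 3 = 18; next = 17

2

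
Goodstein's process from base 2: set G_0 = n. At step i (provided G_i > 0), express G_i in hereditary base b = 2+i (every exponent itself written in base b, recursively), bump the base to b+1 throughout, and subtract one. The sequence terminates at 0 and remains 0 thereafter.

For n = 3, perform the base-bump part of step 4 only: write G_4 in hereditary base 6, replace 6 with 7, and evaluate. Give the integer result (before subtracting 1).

1

G_0=3  [base 2] 2 + 1  →[2↦3]→  3 + 1 = 4  −1 ⇒ G_1=3
G_1=3  [base 3] 3  →[3↦4]→  4 = 4  −1 ⇒ G_2=3
G_2=3  [base 4] 3  →[4↦5]→  3 = 3  −1 ⇒ G_3=2
G_3=2  [base 5] 2  →[5↦6]→  2 = 2  −1 ⇒ G_4=1
G_4=1  [base 6] 1  →[6↦7]→  1 = 1  −1 ⇒ G_5=0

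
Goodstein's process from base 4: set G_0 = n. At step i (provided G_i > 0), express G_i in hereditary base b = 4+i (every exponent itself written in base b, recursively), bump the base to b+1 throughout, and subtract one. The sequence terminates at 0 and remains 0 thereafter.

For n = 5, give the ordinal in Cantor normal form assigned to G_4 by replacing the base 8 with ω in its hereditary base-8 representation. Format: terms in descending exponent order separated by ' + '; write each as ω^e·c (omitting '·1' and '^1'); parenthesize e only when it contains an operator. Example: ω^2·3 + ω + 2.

[0] 5 ≡ 4 + 1 (base 4). Lift 5: 6. −1: 5.
[1] 5 ≡ 5 (base 5). Lift 6: 6. −1: 5.
[2] 5 ≡ 5 (base 6). Lift 7: 5. −1: 4.
[3] 4 ≡ 4 (base 7). Lift 8: 4. −1: 3.
[4] 3 ≡ 3 (base 8). Lift 9: 3. −1: 2.

3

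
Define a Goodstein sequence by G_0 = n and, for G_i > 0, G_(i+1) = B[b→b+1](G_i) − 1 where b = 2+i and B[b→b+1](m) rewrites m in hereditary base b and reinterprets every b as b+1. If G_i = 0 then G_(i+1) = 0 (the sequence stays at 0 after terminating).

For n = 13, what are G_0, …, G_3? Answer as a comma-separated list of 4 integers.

step 0: 13 = 2^(2 + 1) + 2^2 + 1; sub 3 for 2: 3^(3 + 1) + 3^3 + 1; = 109; G_1 = 109−1 = 108
step 1: 108 = 3^(3 + 1) + 3^3; sub 4 for 3: 4^(4 + 1) + 4^4; = 1280; G_2 = 1280−1 = 1279
step 2: 1279 = 4^(4 + 1) + 3·4^3 + 3·4^2 + 3·4 + 3; sub 5 for 4: 5^(5 + 1) + 3·5^3 + 3·5^2 + 3·5 + 3; = 16093; G_3 = 16093−1 = 16092

13, 108, 1279, 16092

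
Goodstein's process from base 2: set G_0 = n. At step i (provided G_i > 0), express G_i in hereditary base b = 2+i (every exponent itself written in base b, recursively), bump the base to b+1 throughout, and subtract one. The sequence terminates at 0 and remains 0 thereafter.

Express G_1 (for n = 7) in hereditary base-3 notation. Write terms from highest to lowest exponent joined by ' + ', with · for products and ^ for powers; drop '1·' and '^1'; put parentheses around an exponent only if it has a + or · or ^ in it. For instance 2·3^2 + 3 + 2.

step 0: 7 = 2^2 + 2 + 1; sub 3 for 2: 3^3 + 3 + 1; = 31; G_1 = 31−1 = 30
step 1: 30 = 3^3 + 3; sub 4 for 3: 4^4 + 4; = 260; G_2 = 260−1 = 259

3^3 + 3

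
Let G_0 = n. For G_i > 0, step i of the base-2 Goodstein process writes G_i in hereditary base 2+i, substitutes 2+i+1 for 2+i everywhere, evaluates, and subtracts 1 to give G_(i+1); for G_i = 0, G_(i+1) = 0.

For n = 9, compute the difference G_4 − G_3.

base 2: 9 = 2^(2 + 1) + 1; at 3: 3^(3 + 1) + 1 = 82; next = 81
base 3: 81 = 3^(3 + 1); at 4: 4^(4 + 1) = 1024; next = 1023
base 4: 1023 = 3·4^4 + 3·4^3 + 3·4^2 + 3·4 + 3; at 5: 3·5^5 + 3·5^3 + 3·5^2 + 3·5 + 3 = 9843; next = 9842
base 5: 9842 = 3·5^5 + 3·5^3 + 3·5^2 + 3·5 + 2; at 6: 3·6^6 + 3·6^3 + 3·6^2 + 3·6 + 2 = 140744; next = 140743

130901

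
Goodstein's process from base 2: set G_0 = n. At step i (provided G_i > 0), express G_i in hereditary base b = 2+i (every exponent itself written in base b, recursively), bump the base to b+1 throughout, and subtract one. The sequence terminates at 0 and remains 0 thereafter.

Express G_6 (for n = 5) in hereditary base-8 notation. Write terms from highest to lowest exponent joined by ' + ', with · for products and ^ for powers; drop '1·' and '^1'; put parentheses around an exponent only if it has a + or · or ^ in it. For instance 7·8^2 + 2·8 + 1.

3·8^3 + 3·8^2 + 2·8 + 7

base 2: 5 = 2^2 + 1; at 3: 3^3 + 1 = 28; next = 27
base 3: 27 = 3^3; at 4: 4^4 = 256; next = 255
base 4: 255 = 3·4^3 + 3·4^2 + 3·4 + 3; at 5: 3·5^3 + 3·5^2 + 3·5 + 3 = 468; next = 467
base 5: 467 = 3·5^3 + 3·5^2 + 3·5 + 2; at 6: 3·6^3 + 3·6^2 + 3·6 + 2 = 776; next = 775
base 6: 775 = 3·6^3 + 3·6^2 + 3·6 + 1; at 7: 3·7^3 + 3·7^2 + 3·7 + 1 = 1198; next = 1197
base 7: 1197 = 3·7^3 + 3·7^2 + 3·7; at 8: 3·8^3 + 3·8^2 + 3·8 = 1752; next = 1751
base 8: 1751 = 3·8^3 + 3·8^2 + 2·8 + 7; at 9: 3·9^3 + 3·9^2 + 2·9 + 7 = 2455; next = 2454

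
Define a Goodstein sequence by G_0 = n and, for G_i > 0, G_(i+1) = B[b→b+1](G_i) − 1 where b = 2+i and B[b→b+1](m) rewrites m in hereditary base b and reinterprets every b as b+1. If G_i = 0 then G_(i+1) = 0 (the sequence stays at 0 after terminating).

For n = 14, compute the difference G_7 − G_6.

[0] 14 ≡ 2^(2 + 1) + 2^2 + 2 (base 2). Lift 3: 111. −1: 110.
[1] 110 ≡ 3^(3 + 1) + 3^3 + 2 (base 3). Lift 4: 1282. −1: 1281.
[2] 1281 ≡ 4^(4 + 1) + 4^4 + 1 (base 4). Lift 5: 18751. −1: 18750.
[3] 18750 ≡ 5^(5 + 1) + 5^5 (base 5). Lift 6: 326592. −1: 326591.
[4] 326591 ≡ 6^(6 + 1) + 5·6^5 + 5·6^4 + 5·6^3 + 5·6^2 + 5·6 + 5 (base 6). Lift 7: 5862841. −1: 5862840.
[5] 5862840 ≡ 7^(7 + 1) + 5·7^5 + 5·7^4 + 5·7^3 + 5·7^2 + 5·7 + 4 (base 7). Lift 8: 134404972. −1: 134404971.
[6] 134404971 ≡ 8^(8 + 1) + 5·8^5 + 5·8^4 + 5·8^3 + 5·8^2 + 5·8 + 3 (base 8). Lift 9: 3487116549. −1: 3487116548.

3352711577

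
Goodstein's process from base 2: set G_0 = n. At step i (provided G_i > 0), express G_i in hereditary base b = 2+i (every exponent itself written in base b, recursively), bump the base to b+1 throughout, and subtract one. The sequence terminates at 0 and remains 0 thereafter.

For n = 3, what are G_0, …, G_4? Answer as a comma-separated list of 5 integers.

3, 3, 3, 2, 1

G_0=3  [base 2] 2 + 1  →[2↦3]→  3 + 1 = 4  −1 ⇒ G_1=3
G_1=3  [base 3] 3  →[3↦4]→  4 = 4  −1 ⇒ G_2=3
G_2=3  [base 4] 3  →[4↦5]→  3 = 3  −1 ⇒ G_3=2
G_3=2  [base 5] 2  →[5↦6]→  2 = 2  −1 ⇒ G_4=1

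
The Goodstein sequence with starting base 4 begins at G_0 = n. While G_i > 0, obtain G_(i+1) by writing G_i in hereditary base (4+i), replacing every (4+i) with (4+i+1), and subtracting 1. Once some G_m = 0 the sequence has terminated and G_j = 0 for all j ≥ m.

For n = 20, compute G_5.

81

(0) 20|_4 = 4^2 + 4 ↦ 5^2 + 5|_5 = 30 ⇒ 29
(1) 29|_5 = 5^2 + 4 ↦ 6^2 + 4|_6 = 40 ⇒ 39
(2) 39|_6 = 6^2 + 3 ↦ 7^2 + 3|_7 = 52 ⇒ 51
(3) 51|_7 = 7^2 + 2 ↦ 8^2 + 2|_8 = 66 ⇒ 65
(4) 65|_8 = 8^2 + 1 ↦ 9^2 + 1|_9 = 82 ⇒ 81
(5) 81|_9 = 9^2 ↦ 10^2|_10 = 100 ⇒ 99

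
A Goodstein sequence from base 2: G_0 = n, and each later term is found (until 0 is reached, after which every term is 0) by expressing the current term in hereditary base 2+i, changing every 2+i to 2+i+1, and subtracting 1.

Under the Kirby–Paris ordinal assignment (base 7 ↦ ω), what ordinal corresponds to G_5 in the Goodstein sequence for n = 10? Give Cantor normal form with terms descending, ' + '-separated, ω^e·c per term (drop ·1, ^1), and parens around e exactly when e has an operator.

base 2: 10 = 2^(2 + 1) + 2; at 3: 3^(3 + 1) + 3 = 84; next = 83
base 3: 83 = 3^(3 + 1) + 2; at 4: 4^(4 + 1) + 2 = 1026; next = 1025
base 4: 1025 = 4^(4 + 1) + 1; at 5: 5^(5 + 1) + 1 = 15626; next = 15625
base 5: 15625 = 5^(5 + 1); at 6: 6^(6 + 1) = 279936; next = 279935
base 6: 279935 = 5·6^6 + 5·6^5 + 5·6^4 + 5·6^3 + 5·6^2 + 5·6 + 5; at 7: 5·7^7 + 5·7^5 + 5·7^4 + 5·7^3 + 5·7^2 + 5·7 + 5 = 4215755; next = 4215754
base 7: 4215754 = 5·7^7 + 5·7^5 + 5·7^4 + 5·7^3 + 5·7^2 + 5·7 + 4; at 8: 5·8^8 + 5·8^5 + 5·8^4 + 5·8^3 + 5·8^2 + 5·8 + 4 = 84073324; next = 84073323

ω^ω·5 + ω^5·5 + ω^4·5 + ω^3·5 + ω^2·5 + ω·5 + 4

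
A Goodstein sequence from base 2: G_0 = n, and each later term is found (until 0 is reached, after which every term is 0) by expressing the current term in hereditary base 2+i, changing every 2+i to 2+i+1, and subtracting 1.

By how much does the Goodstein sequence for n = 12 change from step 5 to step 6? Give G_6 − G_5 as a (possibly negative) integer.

G_0 = 12. HB_2(12) = 2^(2 + 1) + 2^2. Bump = 108. G_1 = 107.
G_1 = 107. HB_3(107) = 3^(3 + 1) + 2·3^2 + 2·3 + 2. Bump = 1066. G_2 = 1065.
G_2 = 1065. HB_4(1065) = 4^(4 + 1) + 2·4^2 + 2·4 + 1. Bump = 15686. G_3 = 15685.
G_3 = 15685. HB_5(15685) = 5^(5 + 1) + 2·5^2 + 2·5. Bump = 280020. G_4 = 280019.
G_4 = 280019. HB_6(280019) = 6^(6 + 1) + 2·6^2 + 6 + 5. Bump = 5764911. G_5 = 5764910.
G_5 = 5764910. HB_7(5764910) = 7^(7 + 1) + 2·7^2 + 7 + 4. Bump = 134217868. G_6 = 134217867.

128452957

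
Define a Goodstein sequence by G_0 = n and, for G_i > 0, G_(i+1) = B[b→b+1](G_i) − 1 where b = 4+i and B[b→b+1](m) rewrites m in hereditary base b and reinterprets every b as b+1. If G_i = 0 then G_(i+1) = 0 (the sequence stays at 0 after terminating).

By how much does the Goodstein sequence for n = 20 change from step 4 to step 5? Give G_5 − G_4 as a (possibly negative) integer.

[0] 20 ≡ 4^2 + 4 (base 4). Lift 5: 30. −1: 29.
[1] 29 ≡ 5^2 + 4 (base 5). Lift 6: 40. −1: 39.
[2] 39 ≡ 6^2 + 3 (base 6). Lift 7: 52. −1: 51.
[3] 51 ≡ 7^2 + 2 (base 7). Lift 8: 66. −1: 65.
[4] 65 ≡ 8^2 + 1 (base 8). Lift 9: 82. −1: 81.

16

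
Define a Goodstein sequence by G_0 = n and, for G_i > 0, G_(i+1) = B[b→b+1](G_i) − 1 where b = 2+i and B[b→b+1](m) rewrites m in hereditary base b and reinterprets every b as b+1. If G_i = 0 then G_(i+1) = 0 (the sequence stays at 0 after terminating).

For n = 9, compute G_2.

1023

[0] 9 ≡ 2^(2 + 1) + 1 (base 2). Lift 3: 82. −1: 81.
[1] 81 ≡ 3^(3 + 1) (base 3). Lift 4: 1024. −1: 1023.
[2] 1023 ≡ 3·4^4 + 3·4^3 + 3·4^2 + 3·4 + 3 (base 4). Lift 5: 9843. −1: 9842.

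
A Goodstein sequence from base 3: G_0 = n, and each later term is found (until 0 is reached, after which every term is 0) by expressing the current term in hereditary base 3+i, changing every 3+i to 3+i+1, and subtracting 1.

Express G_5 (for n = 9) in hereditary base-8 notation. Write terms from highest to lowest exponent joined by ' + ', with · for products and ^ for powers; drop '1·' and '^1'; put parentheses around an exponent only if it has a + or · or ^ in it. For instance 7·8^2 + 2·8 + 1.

2·8 + 7

(0) 9|_3 = 3^2 ↦ 4^2|_4 = 16 ⇒ 15
(1) 15|_4 = 3·4 + 3 ↦ 3·5 + 3|_5 = 18 ⇒ 17
(2) 17|_5 = 3·5 + 2 ↦ 3·6 + 2|_6 = 20 ⇒ 19
(3) 19|_6 = 3·6 + 1 ↦ 3·7 + 1|_7 = 22 ⇒ 21
(4) 21|_7 = 3·7 ↦ 3·8|_8 = 24 ⇒ 23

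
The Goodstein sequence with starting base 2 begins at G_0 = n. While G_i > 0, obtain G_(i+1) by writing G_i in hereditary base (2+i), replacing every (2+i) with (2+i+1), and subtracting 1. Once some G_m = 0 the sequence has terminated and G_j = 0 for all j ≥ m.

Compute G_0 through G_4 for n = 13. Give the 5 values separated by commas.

13, 108, 1279, 16092, 280711

13 —HB2→ 2^(2 + 1) + 2^2 + 1 —bump→ 3^(3 + 1) + 3^3 + 1 = 109 —(−1)→ 108
108 —HB3→ 3^(3 + 1) + 3^3 —bump→ 4^(4 + 1) + 4^4 = 1280 —(−1)→ 1279
1279 —HB4→ 4^(4 + 1) + 3·4^3 + 3·4^2 + 3·4 + 3 —bump→ 5^(5 + 1) + 3·5^3 + 3·5^2 + 3·5 + 3 = 16093 —(−1)→ 16092
16092 —HB5→ 5^(5 + 1) + 3·5^3 + 3·5^2 + 3·5 + 2 —bump→ 6^(6 + 1) + 3·6^3 + 3·6^2 + 3·6 + 2 = 280712 —(−1)→ 280711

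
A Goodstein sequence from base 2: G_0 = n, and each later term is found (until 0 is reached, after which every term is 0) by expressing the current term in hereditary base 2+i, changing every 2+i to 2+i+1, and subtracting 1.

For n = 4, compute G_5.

[0] 4 ≡ 2^2 (base 2). Lift 3: 27. −1: 26.
[1] 26 ≡ 2·3^2 + 2·3 + 2 (base 3). Lift 4: 42. −1: 41.
[2] 41 ≡ 2·4^2 + 2·4 + 1 (base 4). Lift 5: 61. −1: 60.
[3] 60 ≡ 2·5^2 + 2·5 (base 5). Lift 6: 84. −1: 83.
[4] 83 ≡ 2·6^2 + 6 + 5 (base 6). Lift 7: 110. −1: 109.
[5] 109 ≡ 2·7^2 + 7 + 4 (base 7). Lift 8: 140. −1: 139.

109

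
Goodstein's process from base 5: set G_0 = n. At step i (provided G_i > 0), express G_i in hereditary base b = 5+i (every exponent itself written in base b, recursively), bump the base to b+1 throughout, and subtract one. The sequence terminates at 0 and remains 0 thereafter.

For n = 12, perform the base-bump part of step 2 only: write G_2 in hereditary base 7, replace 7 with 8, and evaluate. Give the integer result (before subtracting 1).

16

G_0 = 12. HB_5(12) = 2·5 + 2. Bump = 14. G_1 = 13.
G_1 = 13. HB_6(13) = 2·6 + 1. Bump = 15. G_2 = 14.
G_2 = 14. HB_7(14) = 2·7. Bump = 16. G_3 = 15.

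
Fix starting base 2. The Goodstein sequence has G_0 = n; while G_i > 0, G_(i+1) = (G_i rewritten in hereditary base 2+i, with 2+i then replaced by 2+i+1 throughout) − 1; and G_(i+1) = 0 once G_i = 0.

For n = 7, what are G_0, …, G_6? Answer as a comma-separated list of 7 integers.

G_0=7  [base 2] 2^2 + 2 + 1  →[2↦3]→  3^3 + 3 + 1 = 31  −1 ⇒ G_1=30
G_1=30  [base 3] 3^3 + 3  →[3↦4]→  4^4 + 4 = 260  −1 ⇒ G_2=259
G_2=259  [base 4] 4^4 + 3  →[4↦5]→  5^5 + 3 = 3128  −1 ⇒ G_3=3127
G_3=3127  [base 5] 5^5 + 2  →[5↦6]→  6^6 + 2 = 46658  −1 ⇒ G_4=46657
G_4=46657  [base 6] 6^6 + 1  →[6↦7]→  7^7 + 1 = 823544  −1 ⇒ G_5=823543
G_5=823543  [base 7] 7^7  →[7↦8]→  8^8 = 16777216  −1 ⇒ G_6=16777215

7, 30, 259, 3127, 46657, 823543, 16777215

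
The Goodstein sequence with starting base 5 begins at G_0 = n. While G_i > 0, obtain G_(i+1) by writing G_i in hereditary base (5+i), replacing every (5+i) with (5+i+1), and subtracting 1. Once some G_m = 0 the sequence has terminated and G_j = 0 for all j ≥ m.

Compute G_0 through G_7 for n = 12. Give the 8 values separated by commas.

12, 13, 14, 15, 15, 15, 15, 15

[0] 12 ≡ 2·5 + 2 (base 5). Lift 6: 14. −1: 13.
[1] 13 ≡ 2·6 + 1 (base 6). Lift 7: 15. −1: 14.
[2] 14 ≡ 2·7 (base 7). Lift 8: 16. −1: 15.
[3] 15 ≡ 8 + 7 (base 8). Lift 9: 16. −1: 15.
[4] 15 ≡ 9 + 6 (base 9). Lift 10: 16. −1: 15.
[5] 15 ≡ 10 + 5 (base 10). Lift 11: 16. −1: 15.
[6] 15 ≡ 11 + 4 (base 11). Lift 12: 16. −1: 15.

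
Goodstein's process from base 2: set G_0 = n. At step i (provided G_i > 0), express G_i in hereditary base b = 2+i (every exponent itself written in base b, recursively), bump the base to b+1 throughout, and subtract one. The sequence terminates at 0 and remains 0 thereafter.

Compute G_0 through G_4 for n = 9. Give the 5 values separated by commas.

base 2: 9 = 2^(2 + 1) + 1; at 3: 3^(3 + 1) + 1 = 82; next = 81
base 3: 81 = 3^(3 + 1); at 4: 4^(4 + 1) = 1024; next = 1023
base 4: 1023 = 3·4^4 + 3·4^3 + 3·4^2 + 3·4 + 3; at 5: 3·5^5 + 3·5^3 + 3·5^2 + 3·5 + 3 = 9843; next = 9842
base 5: 9842 = 3·5^5 + 3·5^3 + 3·5^2 + 3·5 + 2; at 6: 3·6^6 + 3·6^3 + 3·6^2 + 3·6 + 2 = 140744; next = 140743

9, 81, 1023, 9842, 140743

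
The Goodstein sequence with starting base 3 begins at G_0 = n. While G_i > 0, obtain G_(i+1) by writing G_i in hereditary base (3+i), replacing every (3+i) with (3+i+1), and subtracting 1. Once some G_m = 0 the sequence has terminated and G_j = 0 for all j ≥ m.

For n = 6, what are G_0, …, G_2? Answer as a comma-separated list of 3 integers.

step 0: 6 = 2·3; sub 4 for 3: 2·4; = 8; G_1 = 8−1 = 7
step 1: 7 = 4 + 3; sub 5 for 4: 5 + 3; = 8; G_2 = 8−1 = 7

6, 7, 7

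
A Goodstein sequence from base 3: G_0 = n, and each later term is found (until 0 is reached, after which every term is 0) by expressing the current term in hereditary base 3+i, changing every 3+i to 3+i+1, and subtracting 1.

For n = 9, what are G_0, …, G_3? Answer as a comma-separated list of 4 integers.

9, 15, 17, 19

step 0: 9 = 3^2; sub 4 for 3: 4^2; = 16; G_1 = 16−1 = 15
step 1: 15 = 3·4 + 3; sub 5 for 4: 3·5 + 3; = 18; G_2 = 18−1 = 17
step 2: 17 = 3·5 + 2; sub 6 for 5: 3·6 + 2; = 20; G_3 = 20−1 = 19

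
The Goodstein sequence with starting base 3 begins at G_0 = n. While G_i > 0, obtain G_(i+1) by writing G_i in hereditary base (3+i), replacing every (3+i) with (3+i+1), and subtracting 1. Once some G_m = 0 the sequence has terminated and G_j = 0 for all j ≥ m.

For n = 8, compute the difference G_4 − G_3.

0

8 —HB3→ 2·3 + 2 —bump→ 2·4 + 2 = 10 —(−1)→ 9
9 —HB4→ 2·4 + 1 —bump→ 2·5 + 1 = 11 —(−1)→ 10
10 —HB5→ 2·5 —bump→ 2·6 = 12 —(−1)→ 11
11 —HB6→ 6 + 5 —bump→ 7 + 5 = 12 —(−1)→ 11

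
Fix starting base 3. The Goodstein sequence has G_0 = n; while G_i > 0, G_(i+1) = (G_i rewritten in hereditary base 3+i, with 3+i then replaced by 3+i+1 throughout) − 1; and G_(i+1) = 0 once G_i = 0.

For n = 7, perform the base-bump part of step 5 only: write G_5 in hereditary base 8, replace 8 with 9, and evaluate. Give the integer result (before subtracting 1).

i=0: 7 = 2·3 + 1 (b=3); 3→4: 2·4 + 1 = 9; 9−1 = 8
i=1: 8 = 2·4 (b=4); 4→5: 2·5 = 10; 10−1 = 9
i=2: 9 = 5 + 4 (b=5); 5→6: 6 + 4 = 10; 10−1 = 9
i=3: 9 = 6 + 3 (b=6); 6→7: 7 + 3 = 10; 10−1 = 9
i=4: 9 = 7 + 2 (b=7); 7→8: 8 + 2 = 10; 10−1 = 9
i=5: 9 = 8 + 1 (b=8); 8→9: 9 + 1 = 10; 10−1 = 9

10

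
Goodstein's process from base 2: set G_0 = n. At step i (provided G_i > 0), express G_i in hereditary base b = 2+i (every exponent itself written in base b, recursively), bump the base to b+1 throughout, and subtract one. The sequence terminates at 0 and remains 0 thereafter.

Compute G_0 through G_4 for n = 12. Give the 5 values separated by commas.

12, 107, 1065, 15685, 280019

[0] 12 ≡ 2^(2 + 1) + 2^2 (base 2). Lift 3: 108. −1: 107.
[1] 107 ≡ 3^(3 + 1) + 2·3^2 + 2·3 + 2 (base 3). Lift 4: 1066. −1: 1065.
[2] 1065 ≡ 4^(4 + 1) + 2·4^2 + 2·4 + 1 (base 4). Lift 5: 15686. −1: 15685.
[3] 15685 ≡ 5^(5 + 1) + 2·5^2 + 2·5 (base 5). Lift 6: 280020. −1: 280019.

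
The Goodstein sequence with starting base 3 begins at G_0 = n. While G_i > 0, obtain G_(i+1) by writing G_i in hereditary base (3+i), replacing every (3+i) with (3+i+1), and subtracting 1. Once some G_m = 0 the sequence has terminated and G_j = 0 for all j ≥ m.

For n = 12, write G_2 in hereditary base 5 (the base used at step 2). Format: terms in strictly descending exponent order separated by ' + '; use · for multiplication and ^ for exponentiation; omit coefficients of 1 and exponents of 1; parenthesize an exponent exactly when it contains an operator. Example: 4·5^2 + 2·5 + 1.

i=0: 12 = 3^2 + 3 (b=3); 3→4: 4^2 + 4 = 20; 20−1 = 19
i=1: 19 = 4^2 + 3 (b=4); 4→5: 5^2 + 3 = 28; 28−1 = 27
i=2: 27 = 5^2 + 2 (b=5); 5→6: 6^2 + 2 = 38; 38−1 = 37

5^2 + 2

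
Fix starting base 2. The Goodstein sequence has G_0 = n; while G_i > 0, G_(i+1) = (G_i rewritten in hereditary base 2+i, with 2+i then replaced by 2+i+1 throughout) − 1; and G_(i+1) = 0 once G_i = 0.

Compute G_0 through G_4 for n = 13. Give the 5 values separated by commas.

i=0: 13 = 2^(2 + 1) + 2^2 + 1 (b=2); 2→3: 3^(3 + 1) + 3^3 + 1 = 109; 109−1 = 108
i=1: 108 = 3^(3 + 1) + 3^3 (b=3); 3→4: 4^(4 + 1) + 4^4 = 1280; 1280−1 = 1279
i=2: 1279 = 4^(4 + 1) + 3·4^3 + 3·4^2 + 3·4 + 3 (b=4); 4→5: 5^(5 + 1) + 3·5^3 + 3·5^2 + 3·5 + 3 = 16093; 16093−1 = 16092
i=3: 16092 = 5^(5 + 1) + 3·5^3 + 3·5^2 + 3·5 + 2 (b=5); 5→6: 6^(6 + 1) + 3·6^3 + 3·6^2 + 3·6 + 2 = 280712; 280712−1 = 280711

13, 108, 1279, 16092, 280711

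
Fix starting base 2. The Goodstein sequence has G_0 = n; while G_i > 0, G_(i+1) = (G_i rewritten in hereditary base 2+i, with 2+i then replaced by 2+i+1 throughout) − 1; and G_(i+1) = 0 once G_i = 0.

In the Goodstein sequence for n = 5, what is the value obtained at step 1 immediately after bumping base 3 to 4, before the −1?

256

i=0: 5 = 2^2 + 1 (b=2); 2→3: 3^3 + 1 = 28; 28−1 = 27
i=1: 27 = 3^3 (b=3); 3→4: 4^4 = 256; 256−1 = 255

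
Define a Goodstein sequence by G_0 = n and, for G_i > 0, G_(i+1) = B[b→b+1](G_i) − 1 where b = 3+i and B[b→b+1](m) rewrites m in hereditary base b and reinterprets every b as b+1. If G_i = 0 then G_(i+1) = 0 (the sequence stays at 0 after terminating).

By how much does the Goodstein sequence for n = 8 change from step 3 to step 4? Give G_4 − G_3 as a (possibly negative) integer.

0

i=0: 8 = 2·3 + 2 (b=3); 3→4: 2·4 + 2 = 10; 10−1 = 9
i=1: 9 = 2·4 + 1 (b=4); 4→5: 2·5 + 1 = 11; 11−1 = 10
i=2: 10 = 2·5 (b=5); 5→6: 2·6 = 12; 12−1 = 11
i=3: 11 = 6 + 5 (b=6); 6→7: 7 + 5 = 12; 12−1 = 11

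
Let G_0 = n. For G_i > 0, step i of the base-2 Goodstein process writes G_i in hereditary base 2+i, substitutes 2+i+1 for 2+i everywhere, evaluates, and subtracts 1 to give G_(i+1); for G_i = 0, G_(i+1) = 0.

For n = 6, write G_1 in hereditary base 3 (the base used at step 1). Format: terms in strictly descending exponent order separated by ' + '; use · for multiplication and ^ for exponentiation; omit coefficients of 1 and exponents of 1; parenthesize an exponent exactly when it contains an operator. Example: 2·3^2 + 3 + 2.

6 —HB2→ 2^2 + 2 —bump→ 3^3 + 3 = 30 —(−1)→ 29
29 —HB3→ 3^3 + 2 —bump→ 4^4 + 2 = 258 —(−1)→ 257

3^3 + 2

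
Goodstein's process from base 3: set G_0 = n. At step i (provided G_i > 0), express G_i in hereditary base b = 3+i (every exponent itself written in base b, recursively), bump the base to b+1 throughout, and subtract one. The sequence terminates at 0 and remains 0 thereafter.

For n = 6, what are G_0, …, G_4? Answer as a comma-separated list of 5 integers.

6, 7, 7, 7, 7

6 —HB3→ 2·3 —bump→ 2·4 = 8 —(−1)→ 7
7 —HB4→ 4 + 3 —bump→ 5 + 3 = 8 —(−1)→ 7
7 —HB5→ 5 + 2 —bump→ 6 + 2 = 8 —(−1)→ 7
7 —HB6→ 6 + 1 —bump→ 7 + 1 = 8 —(−1)→ 7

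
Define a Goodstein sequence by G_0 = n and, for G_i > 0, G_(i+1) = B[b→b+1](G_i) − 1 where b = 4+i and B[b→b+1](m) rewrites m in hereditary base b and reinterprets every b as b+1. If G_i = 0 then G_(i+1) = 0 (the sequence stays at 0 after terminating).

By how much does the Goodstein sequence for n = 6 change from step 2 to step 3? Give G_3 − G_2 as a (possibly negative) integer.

0

6 —HB4→ 4 + 2 —bump→ 5 + 2 = 7 —(−1)→ 6
6 —HB5→ 5 + 1 —bump→ 6 + 1 = 7 —(−1)→ 6
6 —HB6→ 6 —bump→ 7 = 7 —(−1)→ 6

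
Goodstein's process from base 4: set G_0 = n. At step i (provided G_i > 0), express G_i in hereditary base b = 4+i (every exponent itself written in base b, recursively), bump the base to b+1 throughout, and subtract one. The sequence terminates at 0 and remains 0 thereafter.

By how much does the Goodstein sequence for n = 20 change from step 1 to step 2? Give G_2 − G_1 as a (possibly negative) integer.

10

base 4: 20 = 4^2 + 4; at 5: 5^2 + 5 = 30; next = 29
base 5: 29 = 5^2 + 4; at 6: 6^2 + 4 = 40; next = 39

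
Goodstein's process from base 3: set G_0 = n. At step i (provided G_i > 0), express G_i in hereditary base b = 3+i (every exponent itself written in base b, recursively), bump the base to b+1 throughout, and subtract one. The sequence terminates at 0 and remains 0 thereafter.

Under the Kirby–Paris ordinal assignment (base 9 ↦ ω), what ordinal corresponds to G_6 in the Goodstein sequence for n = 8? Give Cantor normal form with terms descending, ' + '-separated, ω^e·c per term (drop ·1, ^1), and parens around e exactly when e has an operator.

[0] 8 ≡ 2·3 + 2 (base 3). Lift 4: 10. −1: 9.
[1] 9 ≡ 2·4 + 1 (base 4). Lift 5: 11. −1: 10.
[2] 10 ≡ 2·5 (base 5). Lift 6: 12. −1: 11.
[3] 11 ≡ 6 + 5 (base 6). Lift 7: 12. −1: 11.
[4] 11 ≡ 7 + 4 (base 7). Lift 8: 12. −1: 11.
[5] 11 ≡ 8 + 3 (base 8). Lift 9: 12. −1: 11.

ω + 2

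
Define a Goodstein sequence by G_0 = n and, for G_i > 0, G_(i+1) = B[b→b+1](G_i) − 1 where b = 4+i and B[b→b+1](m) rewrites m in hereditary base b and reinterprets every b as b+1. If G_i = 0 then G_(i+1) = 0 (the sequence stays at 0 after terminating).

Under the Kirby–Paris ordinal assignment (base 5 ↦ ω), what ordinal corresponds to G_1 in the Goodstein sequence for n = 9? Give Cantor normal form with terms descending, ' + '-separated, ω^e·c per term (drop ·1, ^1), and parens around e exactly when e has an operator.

ω·2

G_0=9  [base 4] 2·4 + 1  →[4↦5]→  2·5 + 1 = 11  −1 ⇒ G_1=10
G_1=10  [base 5] 2·5  →[5↦6]→  2·6 = 12  −1 ⇒ G_2=11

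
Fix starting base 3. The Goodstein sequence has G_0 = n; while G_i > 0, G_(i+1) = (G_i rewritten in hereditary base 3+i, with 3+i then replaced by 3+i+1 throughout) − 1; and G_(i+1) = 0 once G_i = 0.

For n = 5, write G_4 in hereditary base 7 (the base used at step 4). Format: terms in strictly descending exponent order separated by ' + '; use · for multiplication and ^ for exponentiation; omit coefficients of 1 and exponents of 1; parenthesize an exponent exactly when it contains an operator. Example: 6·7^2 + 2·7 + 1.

4

5 —HB3→ 3 + 2 —bump→ 4 + 2 = 6 —(−1)→ 5
5 —HB4→ 4 + 1 —bump→ 5 + 1 = 6 —(−1)→ 5
5 —HB5→ 5 —bump→ 6 = 6 —(−1)→ 5
5 —HB6→ 5 —bump→ 5 = 5 —(−1)→ 4
4 —HB7→ 4 —bump→ 4 = 4 —(−1)→ 3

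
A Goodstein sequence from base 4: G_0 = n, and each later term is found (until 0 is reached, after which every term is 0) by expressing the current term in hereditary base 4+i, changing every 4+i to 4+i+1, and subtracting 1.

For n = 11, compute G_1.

12

[0] 11 ≡ 2·4 + 3 (base 4). Lift 5: 13. −1: 12.
[1] 12 ≡ 2·5 + 2 (base 5). Lift 6: 14. −1: 13.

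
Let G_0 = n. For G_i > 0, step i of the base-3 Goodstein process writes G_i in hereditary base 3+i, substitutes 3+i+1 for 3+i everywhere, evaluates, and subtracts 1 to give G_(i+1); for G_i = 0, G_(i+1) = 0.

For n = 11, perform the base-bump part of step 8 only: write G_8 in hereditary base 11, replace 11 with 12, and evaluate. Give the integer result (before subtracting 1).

60

11 —HB3→ 3^2 + 2 —bump→ 4^2 + 2 = 18 —(−1)→ 17
17 —HB4→ 4^2 + 1 —bump→ 5^2 + 1 = 26 —(−1)→ 25
25 —HB5→ 5^2 —bump→ 6^2 = 36 —(−1)→ 35
35 —HB6→ 5·6 + 5 —bump→ 5·7 + 5 = 40 —(−1)→ 39
39 —HB7→ 5·7 + 4 —bump→ 5·8 + 4 = 44 —(−1)→ 43
43 —HB8→ 5·8 + 3 —bump→ 5·9 + 3 = 48 —(−1)→ 47
47 —HB9→ 5·9 + 2 —bump→ 5·10 + 2 = 52 —(−1)→ 51
51 —HB10→ 5·10 + 1 —bump→ 5·11 + 1 = 56 —(−1)→ 55
55 —HB11→ 5·11 —bump→ 5·12 = 60 —(−1)→ 59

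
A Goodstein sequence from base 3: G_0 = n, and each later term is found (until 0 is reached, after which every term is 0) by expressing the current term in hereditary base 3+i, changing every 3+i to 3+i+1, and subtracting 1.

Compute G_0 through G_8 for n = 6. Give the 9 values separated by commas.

(0) 6|_3 = 2·3 ↦ 2·4|_4 = 8 ⇒ 7
(1) 7|_4 = 4 + 3 ↦ 5 + 3|_5 = 8 ⇒ 7
(2) 7|_5 = 5 + 2 ↦ 6 + 2|_6 = 8 ⇒ 7
(3) 7|_6 = 6 + 1 ↦ 7 + 1|_7 = 8 ⇒ 7
(4) 7|_7 = 7 ↦ 8|_8 = 8 ⇒ 7
(5) 7|_8 = 7 ↦ 7|_9 = 7 ⇒ 6
(6) 6|_9 = 6 ↦ 6|_10 = 6 ⇒ 5
(7) 5|_10 = 5 ↦ 5|_11 = 5 ⇒ 4

6, 7, 7, 7, 7, 7, 6, 5, 4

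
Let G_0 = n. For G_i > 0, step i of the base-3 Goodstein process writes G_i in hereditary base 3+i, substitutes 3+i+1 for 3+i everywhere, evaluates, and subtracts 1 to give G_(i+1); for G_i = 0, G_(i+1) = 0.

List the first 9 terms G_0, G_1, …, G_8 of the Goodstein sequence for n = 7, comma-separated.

7 —HB3→ 2·3 + 1 —bump→ 2·4 + 1 = 9 —(−1)→ 8
8 —HB4→ 2·4 —bump→ 2·5 = 10 —(−1)→ 9
9 —HB5→ 5 + 4 —bump→ 6 + 4 = 10 —(−1)→ 9
9 —HB6→ 6 + 3 —bump→ 7 + 3 = 10 —(−1)→ 9
9 —HB7→ 7 + 2 —bump→ 8 + 2 = 10 —(−1)→ 9
9 —HB8→ 8 + 1 —bump→ 9 + 1 = 10 —(−1)→ 9
9 —HB9→ 9 —bump→ 10 = 10 —(−1)→ 9
9 —HB10→ 9 —bump→ 9 = 9 —(−1)→ 8

7, 8, 9, 9, 9, 9, 9, 9, 8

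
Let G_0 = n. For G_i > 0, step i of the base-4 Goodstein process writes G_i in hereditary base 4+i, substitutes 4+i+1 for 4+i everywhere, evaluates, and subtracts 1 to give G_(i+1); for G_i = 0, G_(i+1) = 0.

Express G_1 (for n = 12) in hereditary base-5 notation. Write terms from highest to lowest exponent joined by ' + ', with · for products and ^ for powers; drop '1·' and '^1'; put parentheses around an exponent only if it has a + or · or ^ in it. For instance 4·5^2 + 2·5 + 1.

G_0=12  [base 4] 3·4  →[4↦5]→  3·5 = 15  −1 ⇒ G_1=14
G_1=14  [base 5] 2·5 + 4  →[5↦6]→  2·6 + 4 = 16  −1 ⇒ G_2=15

2·5 + 4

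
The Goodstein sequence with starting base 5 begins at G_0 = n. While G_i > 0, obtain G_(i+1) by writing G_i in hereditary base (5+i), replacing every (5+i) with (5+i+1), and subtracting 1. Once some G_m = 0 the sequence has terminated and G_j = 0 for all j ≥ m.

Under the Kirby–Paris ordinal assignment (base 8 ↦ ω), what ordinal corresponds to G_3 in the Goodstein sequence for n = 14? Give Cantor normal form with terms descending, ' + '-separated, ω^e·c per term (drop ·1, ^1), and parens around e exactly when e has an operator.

[0] 14 ≡ 2·5 + 4 (base 5). Lift 6: 16. −1: 15.
[1] 15 ≡ 2·6 + 3 (base 6). Lift 7: 17. −1: 16.
[2] 16 ≡ 2·7 + 2 (base 7). Lift 8: 18. −1: 17.
[3] 17 ≡ 2·8 + 1 (base 8). Lift 9: 19. −1: 18.

ω·2 + 1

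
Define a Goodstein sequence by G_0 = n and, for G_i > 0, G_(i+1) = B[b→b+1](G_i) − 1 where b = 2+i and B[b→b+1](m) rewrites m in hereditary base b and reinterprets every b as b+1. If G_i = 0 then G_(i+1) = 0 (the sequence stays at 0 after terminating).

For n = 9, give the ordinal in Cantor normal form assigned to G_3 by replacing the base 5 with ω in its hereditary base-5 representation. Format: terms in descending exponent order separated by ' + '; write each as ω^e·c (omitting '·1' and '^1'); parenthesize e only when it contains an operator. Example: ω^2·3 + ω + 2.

step 0: 9 = 2^(2 + 1) + 1; sub 3 for 2: 3^(3 + 1) + 1; = 82; G_1 = 82−1 = 81
step 1: 81 = 3^(3 + 1); sub 4 for 3: 4^(4 + 1); = 1024; G_2 = 1024−1 = 1023
step 2: 1023 = 3·4^4 + 3·4^3 + 3·4^2 + 3·4 + 3; sub 5 for 4: 3·5^5 + 3·5^3 + 3·5^2 + 3·5 + 3; = 9843; G_3 = 9843−1 = 9842

ω^ω·3 + ω^3·3 + ω^2·3 + ω·3 + 2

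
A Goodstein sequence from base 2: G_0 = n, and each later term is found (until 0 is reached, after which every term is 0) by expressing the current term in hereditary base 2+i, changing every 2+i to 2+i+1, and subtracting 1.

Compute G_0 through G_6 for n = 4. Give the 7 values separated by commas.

[0] 4 ≡ 2^2 (base 2). Lift 3: 27. −1: 26.
[1] 26 ≡ 2·3^2 + 2·3 + 2 (base 3). Lift 4: 42. −1: 41.
[2] 41 ≡ 2·4^2 + 2·4 + 1 (base 4). Lift 5: 61. −1: 60.
[3] 60 ≡ 2·5^2 + 2·5 (base 5). Lift 6: 84. −1: 83.
[4] 83 ≡ 2·6^2 + 6 + 5 (base 6). Lift 7: 110. −1: 109.
[5] 109 ≡ 2·7^2 + 7 + 4 (base 7). Lift 8: 140. −1: 139.

4, 26, 41, 60, 83, 109, 139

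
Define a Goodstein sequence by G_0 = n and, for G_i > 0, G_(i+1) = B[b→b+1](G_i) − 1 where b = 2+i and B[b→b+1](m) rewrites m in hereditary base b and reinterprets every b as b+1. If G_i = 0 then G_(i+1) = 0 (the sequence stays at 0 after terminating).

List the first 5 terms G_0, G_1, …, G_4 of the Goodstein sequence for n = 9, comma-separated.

9, 81, 1023, 9842, 140743

base 2: 9 = 2^(2 + 1) + 1; at 3: 3^(3 + 1) + 1 = 82; next = 81
base 3: 81 = 3^(3 + 1); at 4: 4^(4 + 1) = 1024; next = 1023
base 4: 1023 = 3·4^4 + 3·4^3 + 3·4^2 + 3·4 + 3; at 5: 3·5^5 + 3·5^3 + 3·5^2 + 3·5 + 3 = 9843; next = 9842
base 5: 9842 = 3·5^5 + 3·5^3 + 3·5^2 + 3·5 + 2; at 6: 3·6^6 + 3·6^3 + 3·6^2 + 3·6 + 2 = 140744; next = 140743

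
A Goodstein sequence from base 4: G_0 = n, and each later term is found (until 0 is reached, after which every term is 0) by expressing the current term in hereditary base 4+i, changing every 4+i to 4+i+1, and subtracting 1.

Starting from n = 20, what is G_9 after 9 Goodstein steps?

G_0=20  [base 4] 4^2 + 4  →[4↦5]→  5^2 + 5 = 30  −1 ⇒ G_1=29
G_1=29  [base 5] 5^2 + 4  →[5↦6]→  6^2 + 4 = 40  −1 ⇒ G_2=39
G_2=39  [base 6] 6^2 + 3  →[6↦7]→  7^2 + 3 = 52  −1 ⇒ G_3=51
G_3=51  [base 7] 7^2 + 2  →[7↦8]→  8^2 + 2 = 66  −1 ⇒ G_4=65
G_4=65  [base 8] 8^2 + 1  →[8↦9]→  9^2 + 1 = 82  −1 ⇒ G_5=81
G_5=81  [base 9] 9^2  →[9↦10]→  10^2 = 100  −1 ⇒ G_6=99
G_6=99  [base 10] 9·10 + 9  →[10↦11]→  9·11 + 9 = 108  −1 ⇒ G_7=107
G_7=107  [base 11] 9·11 + 8  →[11↦12]→  9·12 + 8 = 116  −1 ⇒ G_8=115
G_8=115  [base 12] 9·12 + 7  →[12↦13]→  9·13 + 7 = 124  −1 ⇒ G_9=123

123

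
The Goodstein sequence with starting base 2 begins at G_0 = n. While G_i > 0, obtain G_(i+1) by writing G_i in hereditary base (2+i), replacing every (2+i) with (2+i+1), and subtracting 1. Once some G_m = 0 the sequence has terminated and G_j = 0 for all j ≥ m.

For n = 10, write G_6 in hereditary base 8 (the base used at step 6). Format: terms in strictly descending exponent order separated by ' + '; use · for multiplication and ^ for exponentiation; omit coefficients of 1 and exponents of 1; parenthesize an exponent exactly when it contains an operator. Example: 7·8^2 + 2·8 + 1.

(0) 10|_2 = 2^(2 + 1) + 2 ↦ 3^(3 + 1) + 3|_3 = 84 ⇒ 83
(1) 83|_3 = 3^(3 + 1) + 2 ↦ 4^(4 + 1) + 2|_4 = 1026 ⇒ 1025
(2) 1025|_4 = 4^(4 + 1) + 1 ↦ 5^(5 + 1) + 1|_5 = 15626 ⇒ 15625
(3) 15625|_5 = 5^(5 + 1) ↦ 6^(6 + 1)|_6 = 279936 ⇒ 279935
(4) 279935|_6 = 5·6^6 + 5·6^5 + 5·6^4 + 5·6^3 + 5·6^2 + 5·6 + 5 ↦ 5·7^7 + 5·7^5 + 5·7^4 + 5·7^3 + 5·7^2 + 5·7 + 5|_7 = 4215755 ⇒ 4215754
(5) 4215754|_7 = 5·7^7 + 5·7^5 + 5·7^4 + 5·7^3 + 5·7^2 + 5·7 + 4 ↦ 5·8^8 + 5·8^5 + 5·8^4 + 5·8^3 + 5·8^2 + 5·8 + 4|_8 = 84073324 ⇒ 84073323
(6) 84073323|_8 = 5·8^8 + 5·8^5 + 5·8^4 + 5·8^3 + 5·8^2 + 5·8 + 3 ↦ 5·9^9 + 5·9^5 + 5·9^4 + 5·9^3 + 5·9^2 + 5·9 + 3|_9 = 1937434593 ⇒ 1937434592

5·8^8 + 5·8^5 + 5·8^4 + 5·8^3 + 5·8^2 + 5·8 + 3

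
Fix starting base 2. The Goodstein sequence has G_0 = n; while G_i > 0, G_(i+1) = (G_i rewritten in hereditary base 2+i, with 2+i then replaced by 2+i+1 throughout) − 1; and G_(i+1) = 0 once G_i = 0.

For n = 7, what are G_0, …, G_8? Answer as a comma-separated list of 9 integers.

base 2: 7 = 2^2 + 2 + 1; at 3: 3^3 + 3 + 1 = 31; next = 30
base 3: 30 = 3^3 + 3; at 4: 4^4 + 4 = 260; next = 259
base 4: 259 = 4^4 + 3; at 5: 5^5 + 3 = 3128; next = 3127
base 5: 3127 = 5^5 + 2; at 6: 6^6 + 2 = 46658; next = 46657
base 6: 46657 = 6^6 + 1; at 7: 7^7 + 1 = 823544; next = 823543
base 7: 823543 = 7^7; at 8: 8^8 = 16777216; next = 16777215
base 8: 16777215 = 7·8^7 + 7·8^6 + 7·8^5 + 7·8^4 + 7·8^3 + 7·8^2 + 7·8 + 7; at 9: 7·9^7 + 7·9^6 + 7·9^5 + 7·9^4 + 7·9^3 + 7·9^2 + 7·9 + 7 = 37665880; next = 37665879
base 9: 37665879 = 7·9^7 + 7·9^6 + 7·9^5 + 7·9^4 + 7·9^3 + 7·9^2 + 7·9 + 6; at 10: 7·10^7 + 7·10^6 + 7·10^5 + 7·10^4 + 7·10^3 + 7·10^2 + 7·10 + 6 = 77777776; next = 77777775

7, 30, 259, 3127, 46657, 823543, 16777215, 37665879, 77777775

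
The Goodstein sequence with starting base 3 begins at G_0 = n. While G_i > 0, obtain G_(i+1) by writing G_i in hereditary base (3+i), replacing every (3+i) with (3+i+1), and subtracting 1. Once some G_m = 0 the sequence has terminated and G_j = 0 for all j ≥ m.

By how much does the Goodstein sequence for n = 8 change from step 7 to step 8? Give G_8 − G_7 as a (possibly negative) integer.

0

G_0=8  [base 3] 2·3 + 2  →[3↦4]→  2·4 + 2 = 10  −1 ⇒ G_1=9
G_1=9  [base 4] 2·4 + 1  →[4↦5]→  2·5 + 1 = 11  −1 ⇒ G_2=10
G_2=10  [base 5] 2·5  →[5↦6]→  2·6 = 12  −1 ⇒ G_3=11
G_3=11  [base 6] 6 + 5  →[6↦7]→  7 + 5 = 12  −1 ⇒ G_4=11
G_4=11  [base 7] 7 + 4  →[7↦8]→  8 + 4 = 12  −1 ⇒ G_5=11
G_5=11  [base 8] 8 + 3  →[8↦9]→  9 + 3 = 12  −1 ⇒ G_6=11
G_6=11  [base 9] 9 + 2  →[9↦10]→  10 + 2 = 12  −1 ⇒ G_7=11
G_7=11  [base 10] 10 + 1  →[10↦11]→  11 + 1 = 12  −1 ⇒ G_8=11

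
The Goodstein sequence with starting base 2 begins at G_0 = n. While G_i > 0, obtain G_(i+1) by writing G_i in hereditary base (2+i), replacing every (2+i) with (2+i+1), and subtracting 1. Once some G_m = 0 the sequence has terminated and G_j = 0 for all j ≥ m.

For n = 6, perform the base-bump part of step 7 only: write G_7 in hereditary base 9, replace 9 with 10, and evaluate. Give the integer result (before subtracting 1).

6 —HB2→ 2^2 + 2 —bump→ 3^3 + 3 = 30 —(−1)→ 29
29 —HB3→ 3^3 + 2 —bump→ 4^4 + 2 = 258 —(−1)→ 257
257 —HB4→ 4^4 + 1 —bump→ 5^5 + 1 = 3126 —(−1)→ 3125
3125 —HB5→ 5^5 —bump→ 6^6 = 46656 —(−1)→ 46655
46655 —HB6→ 5·6^5 + 5·6^4 + 5·6^3 + 5·6^2 + 5·6 + 5 —bump→ 5·7^5 + 5·7^4 + 5·7^3 + 5·7^2 + 5·7 + 5 = 98040 —(−1)→ 98039
98039 —HB7→ 5·7^5 + 5·7^4 + 5·7^3 + 5·7^2 + 5·7 + 4 —bump→ 5·8^5 + 5·8^4 + 5·8^3 + 5·8^2 + 5·8 + 4 = 187244 —(−1)→ 187243
187243 —HB8→ 5·8^5 + 5·8^4 + 5·8^3 + 5·8^2 + 5·8 + 3 —bump→ 5·9^5 + 5·9^4 + 5·9^3 + 5·9^2 + 5·9 + 3 = 332148 —(−1)→ 332147
332147 —HB9→ 5·9^5 + 5·9^4 + 5·9^3 + 5·9^2 + 5·9 + 2 —bump→ 5·10^5 + 5·10^4 + 5·10^3 + 5·10^2 + 5·10 + 2 = 555552 —(−1)→ 555551

555552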